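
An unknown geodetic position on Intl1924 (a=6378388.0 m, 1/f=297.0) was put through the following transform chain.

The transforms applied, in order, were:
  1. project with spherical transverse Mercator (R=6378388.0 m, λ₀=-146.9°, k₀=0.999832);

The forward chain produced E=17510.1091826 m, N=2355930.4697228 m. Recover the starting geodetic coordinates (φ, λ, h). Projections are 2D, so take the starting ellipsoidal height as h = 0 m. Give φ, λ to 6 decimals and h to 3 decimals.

φ=21.166323°, λ=-146.731303°, h=0.000 m

start: E=17510.1092, N=2355930.4697 m
→ tm⁻¹: φ=21.16632300°, λ=-146.73130300°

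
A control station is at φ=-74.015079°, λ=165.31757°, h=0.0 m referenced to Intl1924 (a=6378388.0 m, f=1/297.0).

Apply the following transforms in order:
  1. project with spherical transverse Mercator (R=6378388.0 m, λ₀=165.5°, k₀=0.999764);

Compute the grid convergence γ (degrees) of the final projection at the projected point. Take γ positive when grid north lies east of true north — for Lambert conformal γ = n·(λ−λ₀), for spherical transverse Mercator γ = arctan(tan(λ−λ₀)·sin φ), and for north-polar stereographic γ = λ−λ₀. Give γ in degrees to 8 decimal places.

0.17537624

start: φ=-74.015079°, λ=165.317570°, h=0.000 m
→ into tm (λ₀=165.5°): φ=-74.01507900°, λ−λ₀=-0.18243000°
convergence γ = 0.17537624°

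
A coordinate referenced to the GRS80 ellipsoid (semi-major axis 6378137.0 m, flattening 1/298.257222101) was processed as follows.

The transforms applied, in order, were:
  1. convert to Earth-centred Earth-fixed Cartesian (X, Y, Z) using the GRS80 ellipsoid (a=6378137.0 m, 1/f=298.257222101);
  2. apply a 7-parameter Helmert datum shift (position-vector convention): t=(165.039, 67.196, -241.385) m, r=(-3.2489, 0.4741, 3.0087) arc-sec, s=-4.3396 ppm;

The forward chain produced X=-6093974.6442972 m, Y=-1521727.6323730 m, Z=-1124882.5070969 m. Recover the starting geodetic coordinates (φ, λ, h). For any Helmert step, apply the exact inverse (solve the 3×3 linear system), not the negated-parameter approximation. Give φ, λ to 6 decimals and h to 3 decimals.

start: X=-6093974.6443, Y=-1521727.6324, Z=-1124882.5071 m
→ Helmert⁻¹: X=-6094185.7408, Y=-1521694.8240, Z=-1124683.9785
→ geod (Bowring, a=6378137.000): φ=-10.21834300°, λ=-165.98014200°, h=3719.2280 m

φ=-10.218343°, λ=-165.980142°, h=3719.228 m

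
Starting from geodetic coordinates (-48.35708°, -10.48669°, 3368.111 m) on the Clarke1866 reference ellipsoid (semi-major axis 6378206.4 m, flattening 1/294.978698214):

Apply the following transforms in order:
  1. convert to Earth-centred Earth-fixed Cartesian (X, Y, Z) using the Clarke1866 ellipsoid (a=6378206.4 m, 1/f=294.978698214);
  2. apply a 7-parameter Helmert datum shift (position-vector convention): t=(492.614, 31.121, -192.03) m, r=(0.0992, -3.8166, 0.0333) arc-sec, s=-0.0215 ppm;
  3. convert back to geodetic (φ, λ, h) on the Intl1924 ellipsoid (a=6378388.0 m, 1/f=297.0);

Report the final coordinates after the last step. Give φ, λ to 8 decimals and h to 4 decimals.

start: φ=-48.357080°, λ=-10.486690°, h=3368.111 m
→ ECEF (a=6378206.400, f=1/294.978698214): X=4177539.4443, Y=-773257.4220, Z=-4745664.7397
→ Helmert 7p (PV): X=4178119.9042, Y=-773223.3275, Z=-4745779.7409
→ geod (Bowring, a=6378388.000): φ=-48.35266634°, λ=-10.48481335°, h=3565.8965 m

φ=-48.35266634°, λ=-10.48481335°, h=3565.8965 m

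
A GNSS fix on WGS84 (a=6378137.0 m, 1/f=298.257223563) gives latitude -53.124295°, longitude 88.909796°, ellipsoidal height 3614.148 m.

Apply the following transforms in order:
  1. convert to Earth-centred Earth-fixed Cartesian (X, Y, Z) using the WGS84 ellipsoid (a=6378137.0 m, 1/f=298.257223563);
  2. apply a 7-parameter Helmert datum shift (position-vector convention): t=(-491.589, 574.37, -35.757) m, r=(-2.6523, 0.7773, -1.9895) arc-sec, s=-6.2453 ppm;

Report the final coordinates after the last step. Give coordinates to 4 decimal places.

start: φ=-53.124295°, λ=88.909796°, h=3614.148 m
→ ECEF (a=6378137.000, f=1/298.257223563): X=73019.7613, Y=3837097.6682, Z=-5081747.2025
→ Helmert 7p (PV): X=72545.5761, Y=3837582.0258, Z=-5081800.8374

X=72545.5761 m, Y=3837582.0258 m, Z=-5081800.8374 m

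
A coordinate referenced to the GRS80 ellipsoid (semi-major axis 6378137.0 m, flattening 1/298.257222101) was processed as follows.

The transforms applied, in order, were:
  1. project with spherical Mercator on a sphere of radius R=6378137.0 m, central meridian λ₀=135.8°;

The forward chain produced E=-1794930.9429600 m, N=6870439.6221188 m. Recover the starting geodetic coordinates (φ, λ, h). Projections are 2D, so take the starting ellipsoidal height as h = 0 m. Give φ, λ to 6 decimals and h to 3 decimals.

φ=52.387191°, λ=119.675861°, h=0.000 m

start: E=-1794930.9430, N=6870439.6221 m
→ merc⁻¹: φ=52.38719100°, λ=119.67586100°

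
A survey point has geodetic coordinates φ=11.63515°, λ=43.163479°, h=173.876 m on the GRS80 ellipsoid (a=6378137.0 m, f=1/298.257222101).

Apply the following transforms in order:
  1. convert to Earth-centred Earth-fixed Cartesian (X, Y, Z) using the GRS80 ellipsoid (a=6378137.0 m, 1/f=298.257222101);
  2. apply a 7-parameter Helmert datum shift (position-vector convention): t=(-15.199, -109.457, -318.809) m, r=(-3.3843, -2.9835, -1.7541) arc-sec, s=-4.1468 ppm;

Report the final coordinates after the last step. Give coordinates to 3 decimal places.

X=4557376.664 m, Y=4274068.475 m, Z=1277604.771 m

start: φ=11.635150°, λ=43.163479°, h=173.876 m
→ ECEF (a=6378137.000, f=1/298.257222101): X=4557392.8976, Y=4274213.4447, Z=1277933.0888
→ Helmert 7p (PV): X=4557376.6638, Y=4274068.4746, Z=1277604.7711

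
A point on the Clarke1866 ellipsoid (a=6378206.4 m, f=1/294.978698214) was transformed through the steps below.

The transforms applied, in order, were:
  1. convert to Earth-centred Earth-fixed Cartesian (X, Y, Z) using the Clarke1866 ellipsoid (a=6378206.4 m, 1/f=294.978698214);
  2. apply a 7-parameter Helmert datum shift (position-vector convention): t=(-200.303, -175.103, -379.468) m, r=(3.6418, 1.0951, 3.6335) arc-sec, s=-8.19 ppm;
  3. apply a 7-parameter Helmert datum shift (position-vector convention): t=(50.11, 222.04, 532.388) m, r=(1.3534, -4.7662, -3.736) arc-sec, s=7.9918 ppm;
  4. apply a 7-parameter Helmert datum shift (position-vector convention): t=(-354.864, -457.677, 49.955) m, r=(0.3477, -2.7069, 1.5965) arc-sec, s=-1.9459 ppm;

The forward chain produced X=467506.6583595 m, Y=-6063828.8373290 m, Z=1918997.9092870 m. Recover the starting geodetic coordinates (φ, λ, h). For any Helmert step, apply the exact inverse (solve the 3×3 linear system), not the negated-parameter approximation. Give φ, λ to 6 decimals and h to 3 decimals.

φ=17.624623°, λ=-85.586134°, h=752.304 m

start: X=467506.6584, Y=-6063828.8373, Z=1918997.9093 m
→ Helmert⁻¹: X=467840.6851, Y=-6063383.3454, Z=1918955.7697
→ Helmert⁻¹: X=467940.9930, Y=-6063535.8633, Z=1918437.0231
→ Helmert⁻¹: X=468028.1313, Y=-6063384.7835, Z=1918941.7460
→ geod (Bowring, a=6378206.400): φ=17.62462300°, λ=-85.58613400°, h=752.3040 m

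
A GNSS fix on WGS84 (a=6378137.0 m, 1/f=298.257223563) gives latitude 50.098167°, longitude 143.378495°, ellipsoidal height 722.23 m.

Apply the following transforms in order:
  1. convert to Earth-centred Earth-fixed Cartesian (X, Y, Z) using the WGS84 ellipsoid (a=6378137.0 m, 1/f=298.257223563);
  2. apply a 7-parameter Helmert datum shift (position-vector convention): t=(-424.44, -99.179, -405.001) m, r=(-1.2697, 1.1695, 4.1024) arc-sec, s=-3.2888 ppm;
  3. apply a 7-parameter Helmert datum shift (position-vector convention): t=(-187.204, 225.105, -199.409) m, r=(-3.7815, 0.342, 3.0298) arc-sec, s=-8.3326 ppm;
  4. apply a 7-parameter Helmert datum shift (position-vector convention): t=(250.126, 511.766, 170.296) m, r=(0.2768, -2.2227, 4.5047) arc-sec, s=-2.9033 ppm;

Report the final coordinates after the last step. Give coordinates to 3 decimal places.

X=-3291067.756 m, Y=2446260.731 m, Z=4869781.787 m

start: φ=50.098167°, λ=143.378495°, h=722.230 m
→ ECEF (a=6378137.000, f=1/298.257223563): X=-3290599.2715, Y=2445731.5008, Z=4870354.5962
→ Helmert 7p (PV): X=-3291033.9180, Y=2445588.8121, Z=4869937.1798
→ Helmert 7p (PV): X=-3291221.5472, Y=2445834.4787, Z=4869657.8131
→ Helmert 7p (PV): X=-3291067.7563, Y=2446260.7307, Z=4869781.7873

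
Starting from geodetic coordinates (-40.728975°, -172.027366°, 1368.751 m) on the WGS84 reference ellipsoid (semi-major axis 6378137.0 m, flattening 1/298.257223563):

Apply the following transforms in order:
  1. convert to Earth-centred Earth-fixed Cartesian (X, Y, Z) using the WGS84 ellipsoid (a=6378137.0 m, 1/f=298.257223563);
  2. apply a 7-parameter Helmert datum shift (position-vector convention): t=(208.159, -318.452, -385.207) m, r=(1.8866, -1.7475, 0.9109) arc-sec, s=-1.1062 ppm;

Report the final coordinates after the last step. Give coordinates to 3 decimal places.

start: φ=-40.728975°, λ=-172.027366°, h=1368.751 m
→ ECEF (a=6378137.000, f=1/298.257223563): X=-4794526.1887, Y=-671491.6436, Z=-4140554.6649
→ Helmert 7p (PV): X=-4794274.6813, Y=-671792.6547, Z=-4140982.0531

X=-4794274.681 m, Y=-671792.655 m, Z=-4140982.053 m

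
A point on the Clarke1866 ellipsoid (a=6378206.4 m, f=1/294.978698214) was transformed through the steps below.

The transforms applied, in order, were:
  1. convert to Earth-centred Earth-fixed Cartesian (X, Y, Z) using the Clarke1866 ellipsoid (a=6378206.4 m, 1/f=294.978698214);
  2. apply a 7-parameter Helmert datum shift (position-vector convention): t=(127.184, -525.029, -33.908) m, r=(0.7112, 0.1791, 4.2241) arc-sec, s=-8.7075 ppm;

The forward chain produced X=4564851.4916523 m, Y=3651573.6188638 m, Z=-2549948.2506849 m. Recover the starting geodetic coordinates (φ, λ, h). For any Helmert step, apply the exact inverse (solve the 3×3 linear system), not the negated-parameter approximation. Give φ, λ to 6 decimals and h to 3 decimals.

start: X=4564851.4917, Y=3651573.6189, Z=-2549948.2507 m
→ Helmert⁻¹: X=4564841.0594, Y=3652028.1731, Z=-2549945.1748
→ geod (Bowring, a=6378206.400): φ=-23.70922800°, λ=38.66099700°, h=3140.8990 m

φ=-23.709228°, λ=38.660997°, h=3140.899 m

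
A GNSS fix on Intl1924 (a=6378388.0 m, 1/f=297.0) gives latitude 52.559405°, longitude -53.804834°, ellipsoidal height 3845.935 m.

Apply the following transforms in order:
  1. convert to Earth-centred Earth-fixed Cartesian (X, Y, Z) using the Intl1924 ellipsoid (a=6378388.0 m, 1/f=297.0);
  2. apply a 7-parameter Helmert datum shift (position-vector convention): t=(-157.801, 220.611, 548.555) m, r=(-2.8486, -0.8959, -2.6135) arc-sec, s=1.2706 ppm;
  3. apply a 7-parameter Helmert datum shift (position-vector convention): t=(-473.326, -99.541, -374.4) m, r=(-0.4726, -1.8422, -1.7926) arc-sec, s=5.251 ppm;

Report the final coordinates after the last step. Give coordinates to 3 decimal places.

X=2295407.065 m, Y=-3137723.642 m, Z=5044327.653 m

start: φ=52.559405°, λ=-53.804834°, h=3845.935 m
→ ECEF (a=6378388.000, f=1/297.0): X=2296157.2088, Y=-3137856.4210, Z=5044039.5970
→ Helmert 7p (PV): X=2295940.6581, Y=-3137599.2304, Z=5044647.8693
→ Helmert 7p (PV): X=2295407.0646, Y=-3137723.6421, Z=5044327.6534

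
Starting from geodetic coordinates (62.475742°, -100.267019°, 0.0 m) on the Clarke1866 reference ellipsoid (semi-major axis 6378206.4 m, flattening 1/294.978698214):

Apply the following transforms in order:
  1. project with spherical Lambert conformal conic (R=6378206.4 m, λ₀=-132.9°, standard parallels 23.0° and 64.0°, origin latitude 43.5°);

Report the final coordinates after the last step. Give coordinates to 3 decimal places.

start: φ=62.475742°, λ=-100.267019°, h=0.000 m
→ lcc (R=6378206.4, λ₀=-132.9°): E=1615995.0211, N=2338271.2688

E=1615995.021 m, N=2338271.269 m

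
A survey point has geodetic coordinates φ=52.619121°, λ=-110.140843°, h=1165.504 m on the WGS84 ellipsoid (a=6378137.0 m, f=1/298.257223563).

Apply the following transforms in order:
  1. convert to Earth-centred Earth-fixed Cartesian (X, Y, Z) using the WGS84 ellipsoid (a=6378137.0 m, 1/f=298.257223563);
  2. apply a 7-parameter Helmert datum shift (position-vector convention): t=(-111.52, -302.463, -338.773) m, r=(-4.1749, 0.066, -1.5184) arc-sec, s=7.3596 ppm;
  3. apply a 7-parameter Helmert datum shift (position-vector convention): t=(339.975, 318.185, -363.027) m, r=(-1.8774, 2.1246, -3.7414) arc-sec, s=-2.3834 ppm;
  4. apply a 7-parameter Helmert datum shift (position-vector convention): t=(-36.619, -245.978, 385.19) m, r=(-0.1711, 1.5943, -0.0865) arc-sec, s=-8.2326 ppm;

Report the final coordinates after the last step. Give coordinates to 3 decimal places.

start: φ=52.619121°, λ=-110.140843°, h=1165.504 m
→ ECEF (a=6378137.000, f=1/298.257223563): X=-1336393.5464, Y=-3643816.4218, Z=5045849.2392
→ Helmert 7p (PV): X=-1336540.1110, Y=-3644033.7329, Z=5045621.7824
→ Helmert 7p (PV): X=-1336211.0773, Y=-3643636.6949, Z=5045293.6639
→ Helmert 7p (PV): X=-1336199.2271, Y=-3643847.9308, Z=5045650.6685

X=-1336199.227 m, Y=-3643847.931 m, Z=5045650.668 m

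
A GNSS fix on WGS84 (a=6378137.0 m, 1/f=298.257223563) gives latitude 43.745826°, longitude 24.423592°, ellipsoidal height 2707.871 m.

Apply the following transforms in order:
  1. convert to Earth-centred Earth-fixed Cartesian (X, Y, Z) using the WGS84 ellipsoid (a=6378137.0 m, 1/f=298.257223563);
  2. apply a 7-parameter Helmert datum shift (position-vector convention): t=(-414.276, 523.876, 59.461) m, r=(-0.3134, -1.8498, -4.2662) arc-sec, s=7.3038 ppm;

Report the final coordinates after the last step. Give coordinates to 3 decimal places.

X=4203462.249 m, Y=1909494.065 m, Z=4389731.845 m

start: φ=43.745826°, λ=24.423592°, h=2707.871 m
→ ECEF (a=6378137.000, f=1/298.257223563): X=4203845.7027, Y=1909036.5251, Z=4389605.5226
→ Helmert 7p (PV): X=4203462.2492, Y=1909494.0647, Z=4389731.8445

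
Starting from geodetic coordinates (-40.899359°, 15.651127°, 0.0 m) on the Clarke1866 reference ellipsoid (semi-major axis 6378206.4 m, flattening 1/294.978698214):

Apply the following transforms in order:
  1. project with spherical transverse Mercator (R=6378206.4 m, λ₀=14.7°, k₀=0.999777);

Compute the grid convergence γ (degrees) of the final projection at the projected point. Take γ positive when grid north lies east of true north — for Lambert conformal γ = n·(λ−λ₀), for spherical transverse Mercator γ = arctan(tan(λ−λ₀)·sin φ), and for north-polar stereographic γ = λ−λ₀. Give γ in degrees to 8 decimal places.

-0.62276631

start: φ=-40.899359°, λ=15.651127°, h=0.000 m
→ into tm (λ₀=14.7°): φ=-40.89935900°, λ−λ₀=0.95112700°
convergence γ = -0.62276631°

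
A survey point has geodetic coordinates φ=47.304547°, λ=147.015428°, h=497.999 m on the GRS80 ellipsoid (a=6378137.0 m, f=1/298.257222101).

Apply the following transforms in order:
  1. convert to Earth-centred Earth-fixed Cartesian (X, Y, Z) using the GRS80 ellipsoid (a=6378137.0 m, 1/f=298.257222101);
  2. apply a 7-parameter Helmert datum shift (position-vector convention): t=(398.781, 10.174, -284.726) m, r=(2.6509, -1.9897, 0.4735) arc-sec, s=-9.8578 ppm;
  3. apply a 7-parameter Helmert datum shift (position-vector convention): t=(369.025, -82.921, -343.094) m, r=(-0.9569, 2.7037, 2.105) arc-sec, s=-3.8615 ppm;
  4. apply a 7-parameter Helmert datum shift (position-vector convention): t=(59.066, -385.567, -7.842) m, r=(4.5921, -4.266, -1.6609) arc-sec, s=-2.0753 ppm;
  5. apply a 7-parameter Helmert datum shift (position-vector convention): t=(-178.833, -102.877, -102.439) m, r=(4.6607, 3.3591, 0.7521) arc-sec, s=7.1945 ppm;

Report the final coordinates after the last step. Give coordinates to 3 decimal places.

start: φ=47.304547°, λ=147.015428°, h=497.999 m
→ ECEF (a=6378137.000, f=1/298.257222101): X=-3634764.5303, Y=2359052.4375, Z=4665155.7462
→ Helmert 7p (PV): X=-3634380.3351, Y=2358971.0569, Z=4664820.2883
→ Helmert 7p (PV): X=-3633960.2042, Y=2358863.5777, Z=4664495.8763
→ Helmert 7p (PV): X=-3633971.0741, Y=2358398.5309, Z=4664455.7117
→ Helmert 7p (PV): X=-3634108.6881, Y=2358193.9734, Z=4664499.3022

X=-3634108.688 m, Y=2358193.973 m, Z=4664499.302 m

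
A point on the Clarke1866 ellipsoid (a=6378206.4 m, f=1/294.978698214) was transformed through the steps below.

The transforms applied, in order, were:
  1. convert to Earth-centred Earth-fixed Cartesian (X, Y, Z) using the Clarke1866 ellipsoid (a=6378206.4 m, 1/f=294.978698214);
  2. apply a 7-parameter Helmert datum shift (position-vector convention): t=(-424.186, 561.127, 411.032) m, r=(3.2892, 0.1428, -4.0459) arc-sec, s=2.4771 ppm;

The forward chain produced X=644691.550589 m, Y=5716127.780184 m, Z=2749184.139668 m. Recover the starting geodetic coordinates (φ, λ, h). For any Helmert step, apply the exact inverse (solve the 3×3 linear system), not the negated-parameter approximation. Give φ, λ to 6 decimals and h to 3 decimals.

start: X=644691.5506, Y=5716127.7802, Z=2749184.1397 m
→ Helmert⁻¹: X=645000.1235, Y=5715608.9786, Z=2748675.6013
→ geod (Bowring, a=6378206.400): φ=25.69359800°, λ=83.56147400°, h=736.2960 m

φ=25.693598°, λ=83.561474°, h=736.296 m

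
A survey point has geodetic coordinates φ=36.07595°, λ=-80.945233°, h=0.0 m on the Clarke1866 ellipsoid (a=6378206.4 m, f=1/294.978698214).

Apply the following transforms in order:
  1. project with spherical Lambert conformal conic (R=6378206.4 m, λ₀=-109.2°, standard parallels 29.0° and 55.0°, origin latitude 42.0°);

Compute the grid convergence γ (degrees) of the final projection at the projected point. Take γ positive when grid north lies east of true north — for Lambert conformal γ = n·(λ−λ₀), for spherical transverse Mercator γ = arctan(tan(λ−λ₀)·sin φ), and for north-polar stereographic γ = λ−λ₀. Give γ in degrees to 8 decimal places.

19.07355870

start: φ=36.075950°, λ=-80.945233°, h=0.000 m
→ into lcc (λ₀=-109.2°): φ=36.07595000°, λ−λ₀=28.25476700°
convergence γ = 19.07355870°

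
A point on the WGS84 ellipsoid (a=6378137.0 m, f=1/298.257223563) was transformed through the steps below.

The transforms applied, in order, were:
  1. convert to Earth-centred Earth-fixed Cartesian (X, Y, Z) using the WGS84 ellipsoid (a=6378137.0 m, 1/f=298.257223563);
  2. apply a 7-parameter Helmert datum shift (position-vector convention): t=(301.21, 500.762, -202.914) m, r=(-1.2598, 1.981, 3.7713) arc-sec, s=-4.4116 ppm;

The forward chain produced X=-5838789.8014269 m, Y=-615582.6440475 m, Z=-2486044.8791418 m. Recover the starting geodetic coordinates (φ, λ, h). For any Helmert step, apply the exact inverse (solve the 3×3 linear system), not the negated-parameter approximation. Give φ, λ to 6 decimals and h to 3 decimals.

φ=-23.085592°, λ=-173.978168°, h=1200.909 m

start: X=-5838789.8014, Y=-615582.6440, Z=-2486044.8791 m
→ Helmert⁻¹: X=-5839104.1583, Y=-615964.1799, Z=-2485912.7735
→ geod (Bowring, a=6378137.000): φ=-23.08559200°, λ=-173.97816800°, h=1200.9090 m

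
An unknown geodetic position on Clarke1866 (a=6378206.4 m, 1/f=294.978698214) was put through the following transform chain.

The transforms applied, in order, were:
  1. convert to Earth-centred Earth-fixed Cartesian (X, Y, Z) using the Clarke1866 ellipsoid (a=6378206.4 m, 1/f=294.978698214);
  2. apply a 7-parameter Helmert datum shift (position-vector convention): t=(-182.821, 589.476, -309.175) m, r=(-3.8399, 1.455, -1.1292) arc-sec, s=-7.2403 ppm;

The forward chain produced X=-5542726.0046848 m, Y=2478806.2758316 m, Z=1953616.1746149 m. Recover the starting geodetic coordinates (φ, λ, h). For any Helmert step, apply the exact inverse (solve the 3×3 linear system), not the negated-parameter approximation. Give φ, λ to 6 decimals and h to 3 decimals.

φ=17.953400°, λ=155.910006°, h=1900.746 m

start: X=-5542726.0047, Y=2478806.2758, Z=1953616.1746 m
→ Helmert⁻¹: X=-5542610.6636, Y=2478168.0245, Z=1953946.5334
→ geod (Bowring, a=6378206.400): φ=17.95340000°, λ=155.91000600°, h=1900.7460 m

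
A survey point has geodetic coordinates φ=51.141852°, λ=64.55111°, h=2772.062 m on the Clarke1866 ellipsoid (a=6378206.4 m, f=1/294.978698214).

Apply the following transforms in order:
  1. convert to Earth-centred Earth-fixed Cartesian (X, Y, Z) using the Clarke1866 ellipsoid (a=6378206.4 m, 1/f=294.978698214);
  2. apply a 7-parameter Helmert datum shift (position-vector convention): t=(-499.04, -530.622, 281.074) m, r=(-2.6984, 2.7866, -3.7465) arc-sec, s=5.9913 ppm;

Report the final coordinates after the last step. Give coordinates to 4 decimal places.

start: φ=51.141852°, λ=64.551110°, h=2772.062 m
→ ECEF (a=6378206.400, f=1/294.978698214): X=1723819.6456, Y=3622375.3105, Z=4945415.2305
→ Helmert 7p (PV): X=1723463.5411, Y=3621899.7777, Z=4945655.2564

X=1723463.5411 m, Y=3621899.7777 m, Z=4945655.2564 m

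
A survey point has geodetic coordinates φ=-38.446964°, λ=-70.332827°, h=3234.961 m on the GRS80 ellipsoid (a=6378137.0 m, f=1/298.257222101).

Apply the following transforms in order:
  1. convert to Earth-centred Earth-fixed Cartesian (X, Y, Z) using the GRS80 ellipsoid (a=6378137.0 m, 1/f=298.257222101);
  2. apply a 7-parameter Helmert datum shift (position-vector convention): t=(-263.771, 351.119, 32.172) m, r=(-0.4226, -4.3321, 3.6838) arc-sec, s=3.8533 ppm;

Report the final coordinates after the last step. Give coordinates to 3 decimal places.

start: φ=-38.446964°, λ=-70.332827°, h=3234.961 m
→ ECEF (a=6378137.000, f=1/298.257222101): X=1684214.6333, Y=-4712334.4772, Z=-3946431.7275
→ Helmert 7p (PV): X=1684124.3983, Y=-4711979.5223, Z=-3946369.7345

X=1684124.398 m, Y=-4711979.522 m, Z=-3946369.735 m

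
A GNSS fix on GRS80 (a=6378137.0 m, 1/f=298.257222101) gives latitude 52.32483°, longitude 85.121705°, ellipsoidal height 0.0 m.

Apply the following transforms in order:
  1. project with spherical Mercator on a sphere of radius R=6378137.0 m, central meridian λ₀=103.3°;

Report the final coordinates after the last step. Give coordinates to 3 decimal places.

E=-2023598.543 m, N=6859073.336 m

start: φ=52.324830°, λ=85.121705°, h=0.000 m
→ merc (R=6378137.0, λ₀=103.3°): E=-2023598.5429, N=6859073.3363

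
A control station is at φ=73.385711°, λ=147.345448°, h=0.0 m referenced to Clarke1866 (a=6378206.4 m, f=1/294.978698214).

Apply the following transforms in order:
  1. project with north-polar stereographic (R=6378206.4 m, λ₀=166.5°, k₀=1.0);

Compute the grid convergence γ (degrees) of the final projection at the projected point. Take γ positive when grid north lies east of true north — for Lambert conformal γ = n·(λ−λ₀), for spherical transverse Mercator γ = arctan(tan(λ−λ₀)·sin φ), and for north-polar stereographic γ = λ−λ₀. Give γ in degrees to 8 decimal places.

start: φ=73.385711°, λ=147.345448°, h=0.000 m
→ into stereo (λ₀=166.5°): φ=73.38571100°, λ−λ₀=-19.15455200°
convergence γ = -19.15455200°

-19.15455200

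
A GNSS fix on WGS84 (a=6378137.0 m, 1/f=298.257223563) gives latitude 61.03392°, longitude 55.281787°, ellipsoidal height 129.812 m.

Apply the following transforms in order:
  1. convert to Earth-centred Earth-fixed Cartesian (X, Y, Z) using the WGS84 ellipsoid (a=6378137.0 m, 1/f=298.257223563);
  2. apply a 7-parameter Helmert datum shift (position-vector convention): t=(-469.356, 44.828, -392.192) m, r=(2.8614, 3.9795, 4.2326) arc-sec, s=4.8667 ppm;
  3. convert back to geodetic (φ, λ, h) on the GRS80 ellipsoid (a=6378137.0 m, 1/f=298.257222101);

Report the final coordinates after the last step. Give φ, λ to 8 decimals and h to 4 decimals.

φ=61.03404777°, λ=55.28813029°, h=-293.9560 m

start: φ=61.033920°, λ=55.281787°, h=129.812 m
→ ECEF (a=6378137.000, f=1/298.257223563): X=1763803.4252, Y=2545526.3847, Z=5557287.6301
→ Helmert 7p (PV): X=1763397.6363, Y=2545542.7012, Z=5556923.7671
→ geod (Bowring, a=6378137.000): φ=61.03404777°, λ=55.28813029°, h=-293.9560 m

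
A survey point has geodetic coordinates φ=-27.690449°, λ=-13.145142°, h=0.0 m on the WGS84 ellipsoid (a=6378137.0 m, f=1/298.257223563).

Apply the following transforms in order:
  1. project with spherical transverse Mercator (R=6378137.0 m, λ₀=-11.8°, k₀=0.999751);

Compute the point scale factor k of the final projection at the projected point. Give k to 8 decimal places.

0.99996705

start: φ=-27.690449°, λ=-13.145142°, h=0.000 m
→ into tm (λ₀=-11.8°): φ=-27.69044900°, λ−λ₀=-1.34514200°
scale k = 0.99996705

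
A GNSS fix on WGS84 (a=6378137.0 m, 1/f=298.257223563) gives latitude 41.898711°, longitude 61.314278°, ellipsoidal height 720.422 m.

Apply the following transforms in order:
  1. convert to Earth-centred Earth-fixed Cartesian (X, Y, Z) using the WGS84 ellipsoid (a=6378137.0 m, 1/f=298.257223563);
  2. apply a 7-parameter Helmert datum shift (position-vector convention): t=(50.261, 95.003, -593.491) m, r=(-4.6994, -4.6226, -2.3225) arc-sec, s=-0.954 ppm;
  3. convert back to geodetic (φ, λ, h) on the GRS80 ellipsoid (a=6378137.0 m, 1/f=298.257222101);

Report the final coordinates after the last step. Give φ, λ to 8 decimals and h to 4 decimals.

φ=41.89355889°, λ=61.31521335°, h=397.8246 m

start: φ=41.898711°, λ=61.314278°, h=720.422 m
→ ECEF (a=6378137.000, f=1/298.257223563): X=2282450.0769, Y=4171447.8579, Z=4237717.6174
→ Helmert 7p (PV): X=2282450.1587, Y=4171609.7307, Z=4237076.1961
→ geod (Bowring, a=6378137.000): φ=41.89355889°, λ=61.31521335°, h=397.8246 m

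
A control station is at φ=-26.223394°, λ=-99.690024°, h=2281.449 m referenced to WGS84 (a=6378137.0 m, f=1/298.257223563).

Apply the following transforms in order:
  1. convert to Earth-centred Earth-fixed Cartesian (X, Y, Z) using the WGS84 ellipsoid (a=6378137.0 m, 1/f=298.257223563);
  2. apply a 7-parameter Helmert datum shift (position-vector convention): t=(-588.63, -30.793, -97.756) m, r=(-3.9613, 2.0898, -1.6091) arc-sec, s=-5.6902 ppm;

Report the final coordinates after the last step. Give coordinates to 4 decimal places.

X=-964691.5035 m, Y=-5645806.0887 m, Z=-2802257.3983 m

start: φ=-26.223394°, λ=-99.690024°, h=2281.449 m
→ ECEF (a=6378137.000, f=1/298.257223563): X=-964035.9243, Y=-5645761.1242, Z=-2802293.7809
→ Helmert 7p (PV): X=-964691.5035, Y=-5645806.0887, Z=-2802257.3983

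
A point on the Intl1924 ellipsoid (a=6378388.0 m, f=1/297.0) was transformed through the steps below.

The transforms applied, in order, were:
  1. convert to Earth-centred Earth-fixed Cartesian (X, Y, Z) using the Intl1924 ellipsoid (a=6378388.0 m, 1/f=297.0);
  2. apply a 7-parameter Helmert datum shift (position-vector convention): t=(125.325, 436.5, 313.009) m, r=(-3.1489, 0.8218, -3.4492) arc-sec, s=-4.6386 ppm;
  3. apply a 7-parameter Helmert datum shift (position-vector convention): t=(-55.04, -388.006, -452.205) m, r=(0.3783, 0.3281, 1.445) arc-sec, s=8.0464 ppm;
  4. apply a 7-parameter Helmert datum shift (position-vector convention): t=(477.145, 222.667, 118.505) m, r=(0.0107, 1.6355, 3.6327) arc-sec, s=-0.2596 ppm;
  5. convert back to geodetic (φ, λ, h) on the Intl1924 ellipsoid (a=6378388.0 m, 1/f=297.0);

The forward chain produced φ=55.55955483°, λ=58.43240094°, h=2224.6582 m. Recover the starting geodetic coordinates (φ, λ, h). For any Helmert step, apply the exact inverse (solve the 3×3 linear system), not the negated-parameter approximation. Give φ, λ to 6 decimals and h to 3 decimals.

start: φ=55.559555°, λ=58.432401°, h=2224.658 m
→ ECEF (a=6378388.000, f=1/297.0): X=1893423.7841, Y=3081619.8352, Z=5238806.6876
→ Helmert⁻¹: X=1892959.8606, Y=3081364.9014, Z=5238704.3922
→ Helmert⁻¹: X=1893012.9243, Y=3081724.4578, Z=5239111.8003
→ Helmert⁻¹: X=1892823.9816, Y=3081253.9246, Z=5238877.6729
→ geod (Bowring, a=6378388.000): φ=55.56454900°, λ=58.43746300°, h=1929.3330 m

φ=55.564549°, λ=58.437463°, h=1929.333 m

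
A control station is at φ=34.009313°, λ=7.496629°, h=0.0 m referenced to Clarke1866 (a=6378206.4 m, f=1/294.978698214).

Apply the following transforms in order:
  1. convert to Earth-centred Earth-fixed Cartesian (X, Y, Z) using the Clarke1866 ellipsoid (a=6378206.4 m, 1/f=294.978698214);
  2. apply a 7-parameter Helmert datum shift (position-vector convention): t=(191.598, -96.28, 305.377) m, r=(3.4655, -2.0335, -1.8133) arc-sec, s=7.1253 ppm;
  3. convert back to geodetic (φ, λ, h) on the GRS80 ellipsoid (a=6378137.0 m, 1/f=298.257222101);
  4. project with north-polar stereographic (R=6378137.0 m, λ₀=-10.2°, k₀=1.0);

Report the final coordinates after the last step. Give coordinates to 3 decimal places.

start: φ=34.009313°, λ=7.496629°, h=0.000 m
→ ECEF (a=6378206.400, f=1/294.978698214): X=5247559.8232, Y=690540.2677, Z=3547117.5628
→ Helmert 7p (PV): X=5247759.9121, Y=690343.1794, Z=3547511.5505
→ geod (Bowring, a=6378137.000): φ=34.00940023°, λ=7.49423119°, h=358.6439 m
→ stereo (R=6378137.0, λ₀=-10.2°): E=2061085.5870, N=-6460480.3640

E=2061085.587 m, N=-6460480.364 m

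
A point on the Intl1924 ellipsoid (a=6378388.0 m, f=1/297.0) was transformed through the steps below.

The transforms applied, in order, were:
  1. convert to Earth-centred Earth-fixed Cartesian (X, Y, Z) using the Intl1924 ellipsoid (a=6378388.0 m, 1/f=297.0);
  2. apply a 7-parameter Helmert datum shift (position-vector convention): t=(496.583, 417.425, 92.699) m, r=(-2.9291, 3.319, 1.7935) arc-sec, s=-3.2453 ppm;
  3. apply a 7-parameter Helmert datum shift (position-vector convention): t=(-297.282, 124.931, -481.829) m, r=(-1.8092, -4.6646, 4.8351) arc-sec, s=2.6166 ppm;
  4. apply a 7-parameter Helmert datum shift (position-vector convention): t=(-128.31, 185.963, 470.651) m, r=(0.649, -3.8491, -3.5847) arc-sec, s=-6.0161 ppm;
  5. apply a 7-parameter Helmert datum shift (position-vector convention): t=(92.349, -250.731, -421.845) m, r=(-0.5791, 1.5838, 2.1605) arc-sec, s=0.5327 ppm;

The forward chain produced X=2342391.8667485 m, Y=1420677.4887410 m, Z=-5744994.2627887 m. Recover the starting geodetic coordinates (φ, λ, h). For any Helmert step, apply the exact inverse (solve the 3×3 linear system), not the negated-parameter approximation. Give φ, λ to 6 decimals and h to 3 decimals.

start: X=2342391.8667, Y=1420677.4887, Z=-5744994.2628 m
→ Helmert⁻¹: X=2342357.2627, Y=1420919.0562, Z=-5744547.3826
→ Helmert⁻¹: X=2342367.7646, Y=1420764.2722, Z=-5745100.7776
→ Helmert⁻¹: X=2342562.3052, Y=1420631.0991, Z=-5744644.4327
→ Helmert⁻¹: X=2342178.1102, Y=1420279.4962, Z=-5744697.9183
→ geod (Bowring, a=6378388.000): φ=-64.65723100°, λ=31.23231300°, h=3444.4370 m

φ=-64.657231°, λ=31.232313°, h=3444.437 m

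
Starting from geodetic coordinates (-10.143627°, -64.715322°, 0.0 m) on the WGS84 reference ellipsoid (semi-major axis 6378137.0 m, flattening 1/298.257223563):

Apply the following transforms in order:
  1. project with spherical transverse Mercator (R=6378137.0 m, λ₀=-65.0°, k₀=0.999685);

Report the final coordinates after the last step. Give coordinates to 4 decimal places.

E=31185.1658 m, N=-1128841.3440 m

start: φ=-10.143627°, λ=-64.715322°, h=0.000 m
→ tm (R=6378137.0, λ₀=-65.0°): E=31185.1658, N=-1128841.3440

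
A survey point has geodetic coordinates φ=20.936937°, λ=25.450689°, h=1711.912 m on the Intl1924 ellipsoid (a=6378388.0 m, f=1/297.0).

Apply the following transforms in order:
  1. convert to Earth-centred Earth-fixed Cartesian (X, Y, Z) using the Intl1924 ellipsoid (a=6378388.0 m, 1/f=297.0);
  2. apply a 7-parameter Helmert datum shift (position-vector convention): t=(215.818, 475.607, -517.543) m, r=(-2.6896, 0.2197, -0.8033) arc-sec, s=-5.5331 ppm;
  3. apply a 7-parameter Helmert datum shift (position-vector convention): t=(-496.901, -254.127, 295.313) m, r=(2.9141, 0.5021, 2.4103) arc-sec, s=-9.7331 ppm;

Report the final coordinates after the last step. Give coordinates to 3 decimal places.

X=5382510.586 m, Y=2562042.349 m, Z=2265242.870 m

start: φ=20.936937°, λ=25.450689°, h=1711.912 m
→ ECEF (a=6378388.000, f=1/297.0): X=5382885.8851, Y=2561820.5006, Z=2265515.7226
→ Helmert 7p (PV): X=5383084.3091, Y=2562290.5104, Z=2264946.5060
→ Helmert 7p (PV): X=5382510.5862, Y=2562042.3488, Z=2265242.8700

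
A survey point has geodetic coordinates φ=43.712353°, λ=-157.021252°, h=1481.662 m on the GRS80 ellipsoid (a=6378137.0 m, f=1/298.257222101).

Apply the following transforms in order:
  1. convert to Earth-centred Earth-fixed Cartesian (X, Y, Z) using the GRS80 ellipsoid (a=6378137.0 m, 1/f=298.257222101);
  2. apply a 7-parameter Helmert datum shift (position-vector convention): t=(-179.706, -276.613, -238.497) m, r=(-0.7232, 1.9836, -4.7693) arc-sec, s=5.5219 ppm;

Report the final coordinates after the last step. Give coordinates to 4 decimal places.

X=-4252399.2805 m, Y=-1803262.1320 m, Z=4385902.4891 m

start: φ=43.712353°, λ=-157.021252°, h=1481.662 m
→ ECEF (a=6378137.000, f=1/298.257222101): X=-4252196.5826, Y=-1803089.2617, Z=4386069.5520
→ Helmert 7p (PV): X=-4252399.2805, Y=-1803262.1320, Z=4385902.4891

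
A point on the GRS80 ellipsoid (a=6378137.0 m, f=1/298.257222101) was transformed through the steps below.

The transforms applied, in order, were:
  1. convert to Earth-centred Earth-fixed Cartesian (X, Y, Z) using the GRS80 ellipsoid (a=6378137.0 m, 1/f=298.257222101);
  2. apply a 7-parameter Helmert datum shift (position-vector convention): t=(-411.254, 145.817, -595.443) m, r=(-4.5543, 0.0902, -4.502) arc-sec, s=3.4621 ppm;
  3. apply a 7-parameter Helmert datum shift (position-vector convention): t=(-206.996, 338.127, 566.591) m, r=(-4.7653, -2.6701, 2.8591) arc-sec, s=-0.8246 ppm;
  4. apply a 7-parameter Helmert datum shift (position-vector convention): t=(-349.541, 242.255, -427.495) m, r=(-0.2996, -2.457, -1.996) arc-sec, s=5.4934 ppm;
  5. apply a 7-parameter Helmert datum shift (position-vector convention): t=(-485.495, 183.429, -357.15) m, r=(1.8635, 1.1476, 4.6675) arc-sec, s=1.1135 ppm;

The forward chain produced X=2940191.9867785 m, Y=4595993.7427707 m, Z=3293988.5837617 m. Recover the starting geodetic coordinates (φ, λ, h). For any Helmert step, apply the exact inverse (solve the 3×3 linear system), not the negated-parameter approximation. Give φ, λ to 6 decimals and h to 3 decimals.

start: X=2940191.9868, Y=4595993.7428, Z=3293988.5838 m
→ Helmert⁻¹: X=2940759.8748, Y=4595768.4133, Z=3294316.9066
→ Helmert⁻¹: X=2941088.0349, Y=4595524.5884, Z=3294697.9435
→ Helmert⁻¹: X=2941403.7935, Y=4595073.3735, Z=3294202.1515
→ Helmert⁻¹: X=2941703.1320, Y=4594903.1043, Z=3294888.9289
→ geod (Bowring, a=6378137.000): φ=31.29890000°, λ=57.37222000°, h=1220.0820 m

φ=31.298900°, λ=57.372220°, h=1220.082 m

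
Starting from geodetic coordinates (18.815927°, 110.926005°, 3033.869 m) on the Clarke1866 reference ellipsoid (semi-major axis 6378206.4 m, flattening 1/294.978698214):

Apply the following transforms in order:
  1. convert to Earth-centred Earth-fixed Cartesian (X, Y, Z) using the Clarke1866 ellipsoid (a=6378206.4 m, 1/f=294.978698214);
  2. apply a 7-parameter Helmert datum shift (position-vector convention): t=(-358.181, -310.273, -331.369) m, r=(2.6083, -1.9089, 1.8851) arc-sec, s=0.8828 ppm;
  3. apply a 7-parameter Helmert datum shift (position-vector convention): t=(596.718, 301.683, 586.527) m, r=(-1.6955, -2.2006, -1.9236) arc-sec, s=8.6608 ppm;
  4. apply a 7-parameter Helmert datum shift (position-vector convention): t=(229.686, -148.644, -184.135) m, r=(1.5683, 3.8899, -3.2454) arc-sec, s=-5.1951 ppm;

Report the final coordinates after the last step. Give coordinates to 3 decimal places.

X=-2157551.521 m, Y=5643689.570 m, Z=2045074.987 m

start: φ=18.815927°, λ=110.926005°, h=3033.869 m
→ ECEF (a=6378206.400, f=1/294.978698214): X=-2158098.0363, Y=5643812.5072, Z=2044929.4910
→ Helmert 7p (PV): X=-2158528.6276, Y=5643461.6342, Z=2044651.3232
→ Helmert 7p (PV): X=-2157919.7877, Y=5643849.1317, Z=2045186.1397
→ Helmert 7p (PV): X=-2157551.5209, Y=5643689.5700, Z=2045074.9871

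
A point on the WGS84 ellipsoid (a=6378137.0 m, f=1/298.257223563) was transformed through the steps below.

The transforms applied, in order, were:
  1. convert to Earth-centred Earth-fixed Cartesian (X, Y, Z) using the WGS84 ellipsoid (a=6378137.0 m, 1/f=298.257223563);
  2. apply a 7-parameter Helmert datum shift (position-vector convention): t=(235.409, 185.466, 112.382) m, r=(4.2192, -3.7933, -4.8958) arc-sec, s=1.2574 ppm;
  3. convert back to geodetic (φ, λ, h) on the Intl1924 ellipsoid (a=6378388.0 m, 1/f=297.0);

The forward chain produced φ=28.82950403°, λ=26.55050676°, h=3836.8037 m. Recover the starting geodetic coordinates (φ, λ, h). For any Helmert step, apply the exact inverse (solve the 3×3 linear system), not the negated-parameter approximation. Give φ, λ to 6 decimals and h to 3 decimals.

φ=28.827726°, λ=26.551561°, h=3746.829 m

start: φ=28.829504°, λ=26.550507°, h=3836.804 m
→ ECEF (a=6378388.000, f=1/297.0): X=5005469.2346, Y=2501146.5336, Z=3059253.5046
→ Helmert⁻¹: X=5005224.4224, Y=2501139.2969, Z=3058994.0663
→ geod (Bowring, a=6378137.000): φ=28.82772600°, λ=26.55156100°, h=3746.8290 m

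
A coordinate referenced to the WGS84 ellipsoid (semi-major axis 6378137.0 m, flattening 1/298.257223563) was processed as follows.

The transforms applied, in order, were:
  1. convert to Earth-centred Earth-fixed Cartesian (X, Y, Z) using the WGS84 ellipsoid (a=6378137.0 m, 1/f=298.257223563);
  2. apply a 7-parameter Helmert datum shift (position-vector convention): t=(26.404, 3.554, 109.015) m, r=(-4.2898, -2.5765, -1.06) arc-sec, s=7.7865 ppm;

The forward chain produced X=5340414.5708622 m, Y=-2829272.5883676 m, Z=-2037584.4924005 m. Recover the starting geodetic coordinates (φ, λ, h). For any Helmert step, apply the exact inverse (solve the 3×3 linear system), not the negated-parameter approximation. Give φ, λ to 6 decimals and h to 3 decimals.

start: X=5340414.5709, Y=-2829272.5884, Z=-2037584.4924 m
→ Helmert⁻¹: X=5340335.6688, Y=-2829184.2870, Z=-2037803.1884
→ geod (Bowring, a=6378137.000): φ=-18.75045100°, λ=-27.91359100°, h=1838.6440 m

φ=-18.750451°, λ=-27.913591°, h=1838.644 m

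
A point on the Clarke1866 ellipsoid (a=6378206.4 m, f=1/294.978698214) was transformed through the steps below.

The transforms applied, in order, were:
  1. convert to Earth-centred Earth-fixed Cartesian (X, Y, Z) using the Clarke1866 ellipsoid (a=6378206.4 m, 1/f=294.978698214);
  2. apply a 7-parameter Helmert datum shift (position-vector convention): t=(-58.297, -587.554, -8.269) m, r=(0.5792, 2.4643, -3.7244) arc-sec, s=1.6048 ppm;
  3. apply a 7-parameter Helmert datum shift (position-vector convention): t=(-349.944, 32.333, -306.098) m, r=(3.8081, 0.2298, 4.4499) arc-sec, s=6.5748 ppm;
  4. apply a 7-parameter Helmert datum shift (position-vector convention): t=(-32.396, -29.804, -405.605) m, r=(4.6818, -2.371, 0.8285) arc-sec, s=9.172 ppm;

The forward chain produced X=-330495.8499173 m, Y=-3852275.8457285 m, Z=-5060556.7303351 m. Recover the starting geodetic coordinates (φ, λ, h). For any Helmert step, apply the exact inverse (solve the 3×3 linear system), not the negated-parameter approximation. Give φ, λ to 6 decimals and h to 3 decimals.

start: X=-330495.8499, Y=-3852275.8457, Z=-5060556.7303 m
→ Helmert⁻¹: X=-330534.0610, Y=-3852324.2338, Z=-5060013.4745
→ Helmert⁻¹: X=-330259.4202, Y=-3852417.5249, Z=-5059603.3540
→ Helmert⁻¹: X=-330070.5947, Y=-3851843.9569, Z=-5059580.0927
→ geod (Bowring, a=6378206.400): φ=-52.80449300°, λ=-94.89780100°, h=2966.8210 m

φ=-52.804493°, λ=-94.897801°, h=2966.821 m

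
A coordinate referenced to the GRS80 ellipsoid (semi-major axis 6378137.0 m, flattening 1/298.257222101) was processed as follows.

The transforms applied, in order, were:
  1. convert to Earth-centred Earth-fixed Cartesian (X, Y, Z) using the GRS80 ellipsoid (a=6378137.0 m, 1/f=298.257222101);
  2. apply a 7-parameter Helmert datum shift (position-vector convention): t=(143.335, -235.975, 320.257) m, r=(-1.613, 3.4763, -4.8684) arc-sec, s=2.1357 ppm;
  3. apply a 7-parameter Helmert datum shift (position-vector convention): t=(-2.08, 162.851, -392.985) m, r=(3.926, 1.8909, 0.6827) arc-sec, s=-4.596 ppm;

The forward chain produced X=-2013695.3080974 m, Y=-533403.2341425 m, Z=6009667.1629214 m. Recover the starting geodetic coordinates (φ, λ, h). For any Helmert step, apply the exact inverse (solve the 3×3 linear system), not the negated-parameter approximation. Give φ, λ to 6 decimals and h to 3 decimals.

φ=70.998735°, λ=-165.168451°, h=1557.298 m

start: X=-2013695.3081, Y=-533403.2341, Z=6009667.1629 m
→ Helmert⁻¹: X=-2013759.3451, Y=-533447.4777, Z=6010079.4630
→ Helmert⁻¹: X=-2013987.0767, Y=-533304.8956, Z=6009708.2576
→ geod (Bowring, a=6378137.000): φ=70.99873500°, λ=-165.16845100°, h=1557.2980 m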